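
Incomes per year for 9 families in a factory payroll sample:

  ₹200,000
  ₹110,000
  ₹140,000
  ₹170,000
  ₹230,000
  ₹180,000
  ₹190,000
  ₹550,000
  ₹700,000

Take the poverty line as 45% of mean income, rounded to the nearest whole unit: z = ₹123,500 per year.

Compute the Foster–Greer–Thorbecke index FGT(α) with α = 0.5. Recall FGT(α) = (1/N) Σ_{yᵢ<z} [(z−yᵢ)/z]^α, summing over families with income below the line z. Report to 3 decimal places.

0.037

Poor units: ₹110,000 (q = 1 of N = 9).
Gap ratios (z−y)/z: (123500−110000)/123500 = 0.1093.
Raised to α = 0.5: 0.33062.
Sum = 0.330623; FGT(0.5) = 0.330623 / 9 = 0.037.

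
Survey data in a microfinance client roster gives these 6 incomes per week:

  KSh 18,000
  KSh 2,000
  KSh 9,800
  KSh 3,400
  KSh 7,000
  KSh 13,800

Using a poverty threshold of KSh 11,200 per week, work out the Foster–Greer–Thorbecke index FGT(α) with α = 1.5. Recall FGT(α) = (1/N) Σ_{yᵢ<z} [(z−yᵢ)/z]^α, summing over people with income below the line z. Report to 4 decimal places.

Incomes under z: KSh 2,000, KSh 3,400, KSh 7,000, KSh 9,800 (q = 4 of N = 6).
Shortfall ratios: (11200−2000)/11200 = 0.8214; (11200−3400)/11200 = 0.6964; (11200−7000)/11200 = 0.3750; (11200−9800)/11200 = 0.1250.
Raised to α = 1.5: 0.74448; 0.58119; 0.22964; 0.04419.
Sum = 1.599502; FGT(1.5) = 1.599502 / 6 = 0.2666.

0.2666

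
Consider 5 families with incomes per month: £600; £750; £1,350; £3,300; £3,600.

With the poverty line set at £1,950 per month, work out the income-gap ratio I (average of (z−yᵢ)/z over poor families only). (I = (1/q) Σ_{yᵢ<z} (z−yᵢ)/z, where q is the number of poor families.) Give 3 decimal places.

Incomes under z: £600, £750, £1,350 (q = 3 of N = 5).
Shortfall ratios (z−y)/z: 0.6923, 0.6154, 0.3077; sum = 1.615385.
I averages over the q = 3 poor units only: 1.615385 / 3 = 0.538.

0.538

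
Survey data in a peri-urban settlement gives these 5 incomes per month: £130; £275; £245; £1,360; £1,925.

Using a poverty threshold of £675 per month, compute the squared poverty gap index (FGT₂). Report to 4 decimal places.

0.2818

Poor units: £130, £245, £275 (q = 3 of N = 5).
Shortfall ratios: (675−130)/675 = 0.8074; (675−245)/675 = 0.6370; (675−275)/675 = 0.5926.
Squared: 0.6519; 0.4058; 0.3512.
Sum = 1.408889; P₂ = 1.408889 / 5 = 0.2818.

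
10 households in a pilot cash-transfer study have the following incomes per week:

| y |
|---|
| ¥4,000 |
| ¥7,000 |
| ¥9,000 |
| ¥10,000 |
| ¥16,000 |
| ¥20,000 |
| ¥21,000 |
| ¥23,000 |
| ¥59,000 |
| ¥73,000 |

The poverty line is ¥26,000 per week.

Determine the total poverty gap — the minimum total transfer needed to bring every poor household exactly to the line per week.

Below z: ¥4,000, ¥7,000, ¥9,000, ¥10,000, ¥16,000, ¥20,000, ¥21,000, ¥23,000 (q = 8 of N = 10).
Individual gaps: 26000−4000 = 22000; 26000−7000 = 19000; 26000−9000 = 17000; 26000−10000 = 16000; 26000−16000 = 10000; 26000−20000 = 6000; 26000−21000 = 5000; 26000−23000 = 3000.
Aggregate gap = ¥98,000.

¥98,000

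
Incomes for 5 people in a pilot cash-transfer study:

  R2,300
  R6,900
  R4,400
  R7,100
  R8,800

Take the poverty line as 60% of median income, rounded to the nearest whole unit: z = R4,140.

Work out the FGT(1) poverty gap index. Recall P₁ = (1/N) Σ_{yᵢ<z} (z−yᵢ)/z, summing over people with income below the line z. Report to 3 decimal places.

0.089

Below z: R2,300 (q = 1 of N = 5).
Shortfall ratios: (4140−2300)/4140 = 0.4444.
Sum of shortfalls = 0.444444; P₁ averages over all N: 0.444444 / 5 = 0.089.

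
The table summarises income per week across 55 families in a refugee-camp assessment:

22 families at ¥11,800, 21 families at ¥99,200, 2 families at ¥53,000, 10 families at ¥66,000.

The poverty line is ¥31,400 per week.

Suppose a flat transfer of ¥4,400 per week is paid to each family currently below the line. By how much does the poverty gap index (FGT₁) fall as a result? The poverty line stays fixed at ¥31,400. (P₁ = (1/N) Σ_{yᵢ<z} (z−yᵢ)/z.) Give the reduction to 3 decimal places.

0.056

Before: below the line — 22×¥11,800; poverty gap index (FGT₁) = 0.24968.
After the ¥4,400 transfer: below the line — 22×¥16,200; poverty gap index (FGT₁) = 0.19363.
Reduction = 0.24968 − 0.19363 = 0.056.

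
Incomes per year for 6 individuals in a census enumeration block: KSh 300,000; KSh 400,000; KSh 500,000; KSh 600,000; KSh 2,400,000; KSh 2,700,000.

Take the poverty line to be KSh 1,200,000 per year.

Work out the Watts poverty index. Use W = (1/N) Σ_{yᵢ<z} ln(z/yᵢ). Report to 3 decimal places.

Below the line: KSh 300,000, KSh 400,000, KSh 500,000, KSh 600,000 (q = 4 of N = 6).
ln(z/y) terms: ln(1200000/300000) = 1.3863; ln(1200000/400000) = 1.0986; ln(1200000/500000) = 0.8755; ln(1200000/600000) = 0.6931.
W = 4.053523 / 6 = 0.676.

0.676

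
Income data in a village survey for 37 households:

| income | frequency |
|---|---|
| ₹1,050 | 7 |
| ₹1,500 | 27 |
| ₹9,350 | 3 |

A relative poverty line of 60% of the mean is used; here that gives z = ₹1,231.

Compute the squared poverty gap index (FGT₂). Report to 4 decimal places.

0.0041

Below z: 7×₹1,050 (q = 7 of N = 37).
Gap ratios (z−y)/z: (1231−1050)/1231 = 0.1470 (×7).
Squared: 0.0216 (×7).
Sum = 0.151335; P₂ = 0.151335 / 37 = 0.0041.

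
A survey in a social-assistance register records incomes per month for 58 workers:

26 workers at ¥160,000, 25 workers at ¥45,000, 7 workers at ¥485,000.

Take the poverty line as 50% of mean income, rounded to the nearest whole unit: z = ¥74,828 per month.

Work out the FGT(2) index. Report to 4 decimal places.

Incomes under z: 25×¥45,000 (q = 25 of N = 58).
Gap ratios (z−y)/z: (74828−45000)/74828 = 0.3986 (×25).
Squared: 0.1589 (×25).
Sum = 3.972464; P₂ = 3.972464 / 58 = 0.0685.

0.0685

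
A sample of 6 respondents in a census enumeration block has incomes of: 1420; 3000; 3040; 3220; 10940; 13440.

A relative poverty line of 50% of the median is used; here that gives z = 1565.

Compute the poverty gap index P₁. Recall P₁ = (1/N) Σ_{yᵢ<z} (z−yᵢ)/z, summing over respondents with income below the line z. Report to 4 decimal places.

0.0154

Incomes under z: 1420 (q = 1 of N = 6).
Relative gaps: (1565−1420)/1565 = 0.0927.
Σ = 0.092652. Dividing by the full population N = 6 gives P₁ = 0.0154.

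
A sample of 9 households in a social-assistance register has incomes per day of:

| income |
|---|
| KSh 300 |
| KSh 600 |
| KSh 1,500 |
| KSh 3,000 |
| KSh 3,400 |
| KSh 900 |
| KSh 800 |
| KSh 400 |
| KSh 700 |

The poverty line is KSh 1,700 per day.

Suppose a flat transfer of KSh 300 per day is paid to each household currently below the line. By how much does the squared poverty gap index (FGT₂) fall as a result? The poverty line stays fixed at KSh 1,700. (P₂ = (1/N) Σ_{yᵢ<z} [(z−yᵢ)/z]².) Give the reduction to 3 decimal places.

Before: below the line — KSh 300, KSh 400, KSh 600, KSh 700, KSh 800, KSh 900, KSh 1,500; squared poverty gap index (FGT₂) = 0.28258.
After the KSh 300 transfer: below the line — KSh 600, KSh 700, KSh 900, KSh 1,000, KSh 1,100, KSh 1,200; squared poverty gap index (FGT₂) = 0.15186.
Reduction = 0.28258 − 0.15186 = 0.131.

0.131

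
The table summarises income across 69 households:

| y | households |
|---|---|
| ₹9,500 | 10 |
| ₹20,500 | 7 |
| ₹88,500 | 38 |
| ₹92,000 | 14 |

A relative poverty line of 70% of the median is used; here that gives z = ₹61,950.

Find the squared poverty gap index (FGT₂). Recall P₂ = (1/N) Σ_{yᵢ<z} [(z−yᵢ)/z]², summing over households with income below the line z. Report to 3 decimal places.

0.149

Below z: 10×₹9,500, 7×₹20,500 (q = 17 of N = 69).
Normalized shortfalls: (61950−9500)/61950 = 0.8467 (×10); (61950−20500)/61950 = 0.6691 (×7).
Squared: 0.7168 (×10); 0.4477 (×7).
Sum = 10.301922; P₂ = 10.301922 / 69 = 0.149.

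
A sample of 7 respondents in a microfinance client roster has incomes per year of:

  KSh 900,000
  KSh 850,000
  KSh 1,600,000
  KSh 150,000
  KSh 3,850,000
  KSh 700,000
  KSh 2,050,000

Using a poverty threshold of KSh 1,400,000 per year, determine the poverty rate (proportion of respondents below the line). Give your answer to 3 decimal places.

4 of the 7 respondents have income below KSh 1,400,000.
H = 4/7 = 0.571.

0.571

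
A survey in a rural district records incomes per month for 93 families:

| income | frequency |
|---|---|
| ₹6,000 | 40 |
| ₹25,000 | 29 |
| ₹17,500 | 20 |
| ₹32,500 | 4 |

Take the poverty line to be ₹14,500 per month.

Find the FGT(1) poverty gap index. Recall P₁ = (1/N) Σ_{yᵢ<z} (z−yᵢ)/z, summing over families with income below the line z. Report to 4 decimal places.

0.2521

Incomes under z: 40×₹6,000 (q = 40 of N = 93).
Relative gaps: (14500−6000)/14500 = 0.5862 (×40).
Sum of shortfalls = 23.448276; P₁ averages over all N: 23.448276 / 93 = 0.2521.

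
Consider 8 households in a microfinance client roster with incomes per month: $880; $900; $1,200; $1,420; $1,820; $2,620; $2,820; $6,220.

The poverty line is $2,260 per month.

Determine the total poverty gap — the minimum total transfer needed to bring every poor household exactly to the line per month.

$5,080

Poor units: $880, $900, $1,200, $1,420, $1,820 (q = 5 of N = 8).
Individual gaps: 2260−880 = 1380; 2260−900 = 1360; 2260−1200 = 1060; 2260−1420 = 840; 2260−1820 = 440.
Aggregate gap = $5,080.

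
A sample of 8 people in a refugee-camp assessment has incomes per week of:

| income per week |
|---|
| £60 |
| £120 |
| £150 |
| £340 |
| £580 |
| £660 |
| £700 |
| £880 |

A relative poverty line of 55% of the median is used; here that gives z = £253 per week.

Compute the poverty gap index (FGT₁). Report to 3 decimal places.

Incomes under z: £60, £120, £150 (q = 3 of N = 8).
Normalized shortfalls: (253−60)/253 = 0.7628; (253−120)/253 = 0.5257; (253−150)/253 = 0.4071.
Σ = 1.695652. Dividing by the full population N = 8 gives P₁ = 0.212.

0.212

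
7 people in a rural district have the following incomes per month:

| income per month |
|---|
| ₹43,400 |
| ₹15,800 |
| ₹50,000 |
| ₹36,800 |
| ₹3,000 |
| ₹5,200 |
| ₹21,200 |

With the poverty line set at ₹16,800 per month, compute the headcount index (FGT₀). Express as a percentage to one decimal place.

3 of the 7 people have income below ₹16,800.
H = 3/7 = 42.9%.

42.9%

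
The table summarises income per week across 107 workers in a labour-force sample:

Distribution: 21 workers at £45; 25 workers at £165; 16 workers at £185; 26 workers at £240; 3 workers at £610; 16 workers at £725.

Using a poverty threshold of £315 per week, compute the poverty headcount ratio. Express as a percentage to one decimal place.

88 of the 107 workers have income below £315.
H = 88/107 = 82.2%.

82.2%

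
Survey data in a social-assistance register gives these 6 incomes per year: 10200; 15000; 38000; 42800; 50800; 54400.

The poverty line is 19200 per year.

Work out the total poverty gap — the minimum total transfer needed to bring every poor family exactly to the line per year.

13200

Poor units: 10200, 15000 (q = 2 of N = 6).
Individual gaps: 19200−10200 = 9000; 19200−15000 = 4200.
Aggregate gap = 13200.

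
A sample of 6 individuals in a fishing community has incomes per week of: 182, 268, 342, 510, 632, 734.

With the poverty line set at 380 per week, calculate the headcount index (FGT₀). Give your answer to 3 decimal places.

3 of the 6 individuals have income below 380.
H = 3/6 = 0.500.

0.500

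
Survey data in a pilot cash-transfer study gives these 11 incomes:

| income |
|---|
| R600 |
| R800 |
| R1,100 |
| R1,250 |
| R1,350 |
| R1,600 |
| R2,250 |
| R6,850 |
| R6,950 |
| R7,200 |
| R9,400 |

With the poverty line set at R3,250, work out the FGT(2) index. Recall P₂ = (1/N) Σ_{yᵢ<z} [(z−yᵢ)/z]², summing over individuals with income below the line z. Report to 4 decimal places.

Incomes under z: R600, R800, R1,100, R1,250, R1,350, R1,600, R2,250 (q = 7 of N = 11).
Shortfall ratios: (3250−600)/3250 = 0.8154; (3250−800)/3250 = 0.7538; (3250−1100)/3250 = 0.6615; (3250−1250)/3250 = 0.6154; (3250−1350)/3250 = 0.5846; (3250−1600)/3250 = 0.5077; (3250−2250)/3250 = 0.3077.
Squared: 0.6649; 0.5683; 0.4376; 0.3787; 0.3418; 0.2578; 0.0947.
Sum = 2.743669; P₂ = 2.743669 / 11 = 0.2494.

0.2494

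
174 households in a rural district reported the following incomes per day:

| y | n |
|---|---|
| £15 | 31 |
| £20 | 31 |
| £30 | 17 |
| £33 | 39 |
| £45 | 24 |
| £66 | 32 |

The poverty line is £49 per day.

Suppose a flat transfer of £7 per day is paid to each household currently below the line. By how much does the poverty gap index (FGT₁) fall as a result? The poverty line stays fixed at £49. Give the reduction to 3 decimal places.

0.108

Before: below the line — 31×£15, 31×£20, 17×£30, 39×£33, 24×£45; poverty gap index (FGT₁) = 0.35140.
After the £7 transfer: below the line — 31×£22, 31×£27, 17×£37, 39×£40; poverty gap index (FGT₁) = 0.24326.
Reduction = 0.35140 − 0.24326 = 0.108.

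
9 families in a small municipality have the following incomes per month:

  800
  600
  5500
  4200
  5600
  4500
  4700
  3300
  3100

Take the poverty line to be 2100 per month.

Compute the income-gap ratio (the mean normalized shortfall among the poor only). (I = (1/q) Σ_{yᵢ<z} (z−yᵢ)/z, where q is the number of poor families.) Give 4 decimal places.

0.6667

Below the line: 600, 800 (q = 2 of N = 9).
Relative gaps: 0.7143, 0.6190; sum = 1.333333.
I averages over the q = 2 poor units only: 1.333333 / 2 = 0.6667.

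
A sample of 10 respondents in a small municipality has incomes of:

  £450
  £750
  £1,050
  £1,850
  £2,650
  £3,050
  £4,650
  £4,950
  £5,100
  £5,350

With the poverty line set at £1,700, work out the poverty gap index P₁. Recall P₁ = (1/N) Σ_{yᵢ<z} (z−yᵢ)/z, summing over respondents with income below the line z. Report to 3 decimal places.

Below the line: £450, £750, £1,050 (q = 3 of N = 10).
Gap ratios (z−y)/z: (1700−450)/1700 = 0.7353; (1700−750)/1700 = 0.5588; (1700−1050)/1700 = 0.3824.
Σ = 1.676471. Dividing by the full population N = 10 gives P₁ = 0.168.

0.168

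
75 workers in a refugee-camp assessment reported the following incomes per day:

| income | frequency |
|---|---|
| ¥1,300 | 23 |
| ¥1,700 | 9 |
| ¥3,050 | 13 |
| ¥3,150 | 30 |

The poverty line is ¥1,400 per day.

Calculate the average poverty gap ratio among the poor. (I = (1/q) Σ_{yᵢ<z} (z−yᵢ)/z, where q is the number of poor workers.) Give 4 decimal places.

Incomes under z: 23×¥1,300 (q = 23 of N = 75).
Shortfall ratios (z−y)/z: 0.0714 (×23); sum = 1.642857.
I averages over the q = 23 poor units only: 1.642857 / 23 = 0.0714.

0.0714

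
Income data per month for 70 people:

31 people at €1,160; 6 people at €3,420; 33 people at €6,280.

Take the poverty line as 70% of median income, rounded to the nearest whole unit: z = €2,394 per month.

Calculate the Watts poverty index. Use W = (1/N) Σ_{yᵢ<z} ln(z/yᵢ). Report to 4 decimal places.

0.3209

Below z: 31×€1,160 (q = 31 of N = 70).
Log shortfalls: ln(2394/1160) = 0.7245 (×31).
W = 22.460914 / 70 = 0.3209.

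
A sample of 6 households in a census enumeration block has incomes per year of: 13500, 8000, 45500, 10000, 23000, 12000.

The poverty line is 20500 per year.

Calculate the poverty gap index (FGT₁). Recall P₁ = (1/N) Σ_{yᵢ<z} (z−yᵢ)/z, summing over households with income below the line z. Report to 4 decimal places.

Incomes under z: 8000, 10000, 12000, 13500 (q = 4 of N = 6).
Shortfall ratios: (20500−8000)/20500 = 0.6098; (20500−10000)/20500 = 0.5122; (20500−12000)/20500 = 0.4146; (20500−13500)/20500 = 0.3415.
Σ = 1.878049. Dividing by the full population N = 6 gives P₁ = 0.3130.

0.3130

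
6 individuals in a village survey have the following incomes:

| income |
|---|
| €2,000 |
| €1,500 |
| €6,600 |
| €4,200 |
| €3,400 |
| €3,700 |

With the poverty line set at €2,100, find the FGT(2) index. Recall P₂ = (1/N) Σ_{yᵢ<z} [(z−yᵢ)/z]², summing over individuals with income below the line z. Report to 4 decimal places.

0.0140

Below z: €1,500, €2,000 (q = 2 of N = 6).
Relative gaps: (2100−1500)/2100 = 0.2857; (2100−2000)/2100 = 0.0476.
Squared: 0.0816; 0.0023.
Sum = 0.083900; P₂ = 0.083900 / 6 = 0.0140.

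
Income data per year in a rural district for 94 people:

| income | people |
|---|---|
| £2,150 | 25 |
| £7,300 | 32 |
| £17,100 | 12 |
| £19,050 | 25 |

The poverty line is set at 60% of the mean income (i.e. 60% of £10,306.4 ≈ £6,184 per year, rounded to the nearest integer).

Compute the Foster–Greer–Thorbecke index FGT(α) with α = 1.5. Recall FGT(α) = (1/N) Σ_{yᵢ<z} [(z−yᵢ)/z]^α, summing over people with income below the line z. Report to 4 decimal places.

0.1401

Poor units: 25×£2,150 (q = 25 of N = 94).
Gap ratios (z−y)/z: (6184−2150)/6184 = 0.6523 (×25).
Raised to α = 1.5: 0.52687 (×25).
Sum = 13.171633; FGT(1.5) = 13.171633 / 94 = 0.1401.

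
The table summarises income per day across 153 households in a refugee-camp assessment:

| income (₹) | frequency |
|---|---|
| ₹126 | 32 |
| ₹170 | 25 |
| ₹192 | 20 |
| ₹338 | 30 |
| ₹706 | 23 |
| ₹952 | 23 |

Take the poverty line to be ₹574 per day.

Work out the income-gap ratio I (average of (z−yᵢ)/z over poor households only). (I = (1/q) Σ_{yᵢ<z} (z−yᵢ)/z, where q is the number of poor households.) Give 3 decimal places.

0.638

Incomes under z: 32×₹126, 25×₹170, 20×₹192, 30×₹338 (q = 107 of N = 153).
Relative gaps: 0.7805 (×32), 0.7038 (×25), 0.6655 (×20), 0.4111 (×30); sum = 68.216028.
I averages over the q = 107 poor units only: 68.216028 / 107 = 0.638.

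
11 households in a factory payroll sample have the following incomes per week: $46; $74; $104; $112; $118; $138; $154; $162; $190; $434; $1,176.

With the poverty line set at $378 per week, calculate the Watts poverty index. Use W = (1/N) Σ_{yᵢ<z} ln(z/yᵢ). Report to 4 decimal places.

Incomes under z: $46, $74, $104, $112, $118, $138, $154, $162, $190 (q = 9 of N = 11).
ln(z/y) terms: ln(378/46) = 2.1063; ln(378/74) = 1.6308; ln(378/104) = 1.2905; ln(378/112) = 1.2164; ln(378/118) = 1.1642; ln(378/138) = 1.0076; ln(378/154) = 0.8979; ln(378/162) = 0.8473; ln(378/190) = 0.6879.
W = 10.848940 / 11 = 0.9863.

0.9863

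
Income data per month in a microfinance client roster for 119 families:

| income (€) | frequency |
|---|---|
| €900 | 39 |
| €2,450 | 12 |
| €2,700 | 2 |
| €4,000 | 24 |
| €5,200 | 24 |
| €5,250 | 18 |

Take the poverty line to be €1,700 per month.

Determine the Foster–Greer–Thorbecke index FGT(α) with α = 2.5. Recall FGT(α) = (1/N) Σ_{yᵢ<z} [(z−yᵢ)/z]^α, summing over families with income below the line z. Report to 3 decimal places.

0.050

Poor units: 39×€900 (q = 39 of N = 119).
Shortfall ratios: (1700−900)/1700 = 0.4706 (×39).
Raised to α = 2.5: 0.15192 (×39).
Sum = 5.924712; FGT(2.5) = 5.924712 / 119 = 0.050.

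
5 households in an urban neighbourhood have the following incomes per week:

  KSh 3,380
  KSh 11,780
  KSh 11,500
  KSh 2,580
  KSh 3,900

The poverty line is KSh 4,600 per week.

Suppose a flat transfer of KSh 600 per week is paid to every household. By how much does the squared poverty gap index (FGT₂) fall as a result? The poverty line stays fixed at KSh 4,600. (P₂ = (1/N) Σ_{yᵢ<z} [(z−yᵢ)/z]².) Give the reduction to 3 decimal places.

Before: below the line — KSh 2,580, KSh 3,380, KSh 3,900; squared poverty gap index (FGT₂) = 0.05727.
After the KSh 600 transfer: below the line — KSh 3,180, KSh 3,980, KSh 4,500; squared poverty gap index (FGT₂) = 0.02279.
Reduction = 0.05727 − 0.02279 = 0.034.

0.034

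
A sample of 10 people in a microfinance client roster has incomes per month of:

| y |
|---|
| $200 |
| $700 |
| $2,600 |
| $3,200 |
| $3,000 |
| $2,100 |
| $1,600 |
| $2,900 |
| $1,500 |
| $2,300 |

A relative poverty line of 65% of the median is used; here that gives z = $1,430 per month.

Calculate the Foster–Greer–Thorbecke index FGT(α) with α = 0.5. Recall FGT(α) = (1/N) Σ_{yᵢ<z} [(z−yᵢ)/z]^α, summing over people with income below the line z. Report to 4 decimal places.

Below z: $200, $700 (q = 2 of N = 10).
Normalized shortfalls: (1430−200)/1430 = 0.8601; (1430−700)/1430 = 0.5105.
Raised to α = 0.5: 0.92744; 0.71449.
Sum = 1.641923; FGT(0.5) = 1.641923 / 10 = 0.1642.

0.1642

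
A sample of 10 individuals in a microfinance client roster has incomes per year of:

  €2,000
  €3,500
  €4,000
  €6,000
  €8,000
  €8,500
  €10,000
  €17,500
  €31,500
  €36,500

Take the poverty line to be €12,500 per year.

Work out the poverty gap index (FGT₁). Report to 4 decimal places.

Below the line: €2,000, €3,500, €4,000, €6,000, €8,000, €8,500, €10,000 (q = 7 of N = 10).
Shortfall ratios: (12500−2000)/12500 = 0.8400; (12500−3500)/12500 = 0.7200; (12500−4000)/12500 = 0.6800; (12500−6000)/12500 = 0.5200; (12500−8000)/12500 = 0.3600; (12500−8500)/12500 = 0.3200; (12500−10000)/12500 = 0.2000.
Sum of shortfalls = 3.640000; P₁ averages over all N: 3.640000 / 10 = 0.3640.

0.3640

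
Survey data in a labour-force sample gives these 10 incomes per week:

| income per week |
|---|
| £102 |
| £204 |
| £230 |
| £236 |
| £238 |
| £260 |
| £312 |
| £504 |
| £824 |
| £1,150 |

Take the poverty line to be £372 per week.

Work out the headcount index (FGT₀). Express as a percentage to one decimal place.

7 of the 10 workers have income below £372.
H = 7/10 = 70.0%.

70.0%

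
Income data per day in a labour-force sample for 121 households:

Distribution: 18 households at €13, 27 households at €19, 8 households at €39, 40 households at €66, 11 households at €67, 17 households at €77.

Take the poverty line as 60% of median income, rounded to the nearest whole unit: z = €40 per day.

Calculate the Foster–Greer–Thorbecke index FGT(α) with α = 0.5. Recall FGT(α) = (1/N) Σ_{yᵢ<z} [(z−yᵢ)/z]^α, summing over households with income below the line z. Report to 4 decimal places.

0.2944

Below the line: 18×€13, 27×€19, 8×€39 (q = 53 of N = 121).
Gap ratios (z−y)/z: (40−13)/40 = 0.6750 (×18); (40−19)/40 = 0.5250 (×27); (40−39)/40 = 0.0250 (×8).
Raised to α = 0.5: 0.82158 (×18); 0.72457 (×27); 0.15811 (×8).
Sum = 35.616779; FGT(0.5) = 35.616779 / 121 = 0.2944.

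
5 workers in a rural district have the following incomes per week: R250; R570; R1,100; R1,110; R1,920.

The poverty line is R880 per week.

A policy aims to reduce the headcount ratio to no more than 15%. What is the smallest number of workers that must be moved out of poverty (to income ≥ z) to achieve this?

2

Currently q = 2 of N = 5 are below the line (H = 0.400).
A headcount ratio of at most 15% allows at most ⌊0.15 × 5⌋ = 0 poor workers.
So at least 2 − 0 = 2 must be lifted.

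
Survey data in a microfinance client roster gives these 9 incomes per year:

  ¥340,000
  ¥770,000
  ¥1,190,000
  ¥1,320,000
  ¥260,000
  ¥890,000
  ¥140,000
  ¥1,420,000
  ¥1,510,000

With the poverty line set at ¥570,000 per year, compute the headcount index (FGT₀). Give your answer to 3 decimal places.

0.333

3 of the 9 people have income below ¥570,000.
H = 3/9 = 0.333.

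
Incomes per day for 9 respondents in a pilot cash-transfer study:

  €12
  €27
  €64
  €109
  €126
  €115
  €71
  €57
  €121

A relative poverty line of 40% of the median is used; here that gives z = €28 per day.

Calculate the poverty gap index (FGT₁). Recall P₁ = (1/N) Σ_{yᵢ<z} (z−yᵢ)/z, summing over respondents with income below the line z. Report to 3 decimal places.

Incomes under z: €12, €27 (q = 2 of N = 9).
Shortfall ratios: (28−12)/28 = 0.5714; (28−27)/28 = 0.0357.
Σ = 0.607143. Dividing by the full population N = 9 gives P₁ = 0.067.

0.067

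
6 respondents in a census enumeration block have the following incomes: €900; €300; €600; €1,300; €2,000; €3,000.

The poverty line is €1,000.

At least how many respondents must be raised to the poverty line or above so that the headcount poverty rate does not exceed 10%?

Currently q = 3 of N = 6 are below the line (H = 0.500).
A headcount ratio of at most 10% allows at most ⌊0.10 × 6⌋ = 0 poor respondents.
So at least 3 − 0 = 3 must be lifted.

3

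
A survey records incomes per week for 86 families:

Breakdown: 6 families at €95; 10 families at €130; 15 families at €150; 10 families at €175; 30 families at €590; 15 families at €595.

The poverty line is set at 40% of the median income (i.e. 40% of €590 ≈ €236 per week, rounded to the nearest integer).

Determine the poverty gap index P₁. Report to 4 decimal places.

Below the line: 6×€95, 10×€130, 15×€150, 10×€175 (q = 41 of N = 86).
Relative gaps: (236−95)/236 = 0.5975 (×6); (236−130)/236 = 0.4492 (×10); (236−150)/236 = 0.3644 (×15); (236−175)/236 = 0.2585 (×10).
Sum of shortfalls = 16.127119; P₁ averages over all N: 16.127119 / 86 = 0.1875.

0.1875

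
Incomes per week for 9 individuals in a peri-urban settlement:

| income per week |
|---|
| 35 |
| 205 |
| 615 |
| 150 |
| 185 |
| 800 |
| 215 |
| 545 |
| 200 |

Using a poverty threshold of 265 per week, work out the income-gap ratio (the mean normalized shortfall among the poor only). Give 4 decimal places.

Incomes under z: 35, 150, 185, 200, 205, 215 (q = 6 of N = 9).
Shortfall ratios (z−y)/z: 0.8679, 0.4340, 0.3019, 0.2453, 0.2264, 0.1887; sum = 2.264151.
The income-gap ratio divides by q (the poor only): 2.264151 / 6 = 0.3774.

0.3774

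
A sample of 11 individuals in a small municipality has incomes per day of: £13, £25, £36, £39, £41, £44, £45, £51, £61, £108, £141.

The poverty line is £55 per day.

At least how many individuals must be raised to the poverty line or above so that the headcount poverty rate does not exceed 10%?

7

Currently q = 8 of N = 11 are below the line (H = 0.727).
A headcount ratio of at most 10% allows at most ⌊0.10 × 11⌋ = 1 poor individuals.
So at least 8 − 1 = 7 must be lifted.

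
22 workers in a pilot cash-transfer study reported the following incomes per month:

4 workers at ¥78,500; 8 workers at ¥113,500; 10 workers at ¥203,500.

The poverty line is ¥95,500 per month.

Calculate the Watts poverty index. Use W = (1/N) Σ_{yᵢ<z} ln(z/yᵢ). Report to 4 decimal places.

Incomes under z: 4×¥78,500 (q = 4 of N = 22).
Log shortfalls: ln(95500/78500) = 0.1960 (×4).
W = 0.784110 / 22 = 0.0356.

0.0356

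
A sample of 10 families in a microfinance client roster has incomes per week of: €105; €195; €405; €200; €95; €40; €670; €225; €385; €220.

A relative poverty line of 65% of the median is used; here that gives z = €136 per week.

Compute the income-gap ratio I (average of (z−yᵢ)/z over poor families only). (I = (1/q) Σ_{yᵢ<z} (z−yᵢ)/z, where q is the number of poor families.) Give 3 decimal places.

0.412

Below the line: €40, €95, €105 (q = 3 of N = 10).
Relative gaps: 0.7059, 0.3015, 0.2279; sum = 1.235294.
The income-gap ratio divides by q (the poor only): 1.235294 / 3 = 0.412.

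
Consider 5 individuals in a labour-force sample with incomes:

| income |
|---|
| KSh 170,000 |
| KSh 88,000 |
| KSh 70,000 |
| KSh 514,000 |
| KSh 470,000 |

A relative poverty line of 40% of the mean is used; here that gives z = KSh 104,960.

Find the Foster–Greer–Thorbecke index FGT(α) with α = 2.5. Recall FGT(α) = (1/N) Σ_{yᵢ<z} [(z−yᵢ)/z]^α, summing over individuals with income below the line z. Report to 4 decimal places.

0.0149

Below the line: KSh 70,000, KSh 88,000 (q = 2 of N = 5).
Shortfall ratios: (104960−70000)/104960 = 0.3331; (104960−88000)/104960 = 0.1616.
Raised to α = 2.5: 0.06403; 0.01050.
Sum = 0.074523; FGT(2.5) = 0.074523 / 5 = 0.0149.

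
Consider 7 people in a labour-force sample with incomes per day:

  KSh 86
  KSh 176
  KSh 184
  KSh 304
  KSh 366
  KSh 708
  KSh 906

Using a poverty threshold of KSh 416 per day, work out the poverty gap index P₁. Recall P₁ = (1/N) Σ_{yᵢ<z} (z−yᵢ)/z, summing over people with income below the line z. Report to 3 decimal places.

0.331

Poor units: KSh 86, KSh 176, KSh 184, KSh 304, KSh 366 (q = 5 of N = 7).
Relative gaps: (416−86)/416 = 0.7933; (416−176)/416 = 0.5769; (416−184)/416 = 0.5577; (416−304)/416 = 0.2692; (416−366)/416 = 0.1202.
Σ = 2.317308. Dividing by the full population N = 7 gives P₁ = 0.331.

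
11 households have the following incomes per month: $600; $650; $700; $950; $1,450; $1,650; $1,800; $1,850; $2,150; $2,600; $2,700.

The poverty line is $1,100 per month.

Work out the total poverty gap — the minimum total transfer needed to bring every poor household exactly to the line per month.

$1,500

Poor units: $600, $650, $700, $950 (q = 4 of N = 11).
Individual gaps: 1100−600 = 500; 1100−650 = 450; 1100−700 = 400; 1100−950 = 150.
Aggregate gap = $1,500.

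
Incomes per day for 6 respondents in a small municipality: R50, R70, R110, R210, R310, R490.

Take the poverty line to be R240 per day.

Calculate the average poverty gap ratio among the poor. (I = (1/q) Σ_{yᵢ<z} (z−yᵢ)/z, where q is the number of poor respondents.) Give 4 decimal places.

Incomes under z: R50, R70, R110, R210 (q = 4 of N = 6).
Relative gaps: 0.7917, 0.7083, 0.5417, 0.1250; sum = 2.166667.
I averages over the q = 4 poor units only: 2.166667 / 4 = 0.5417.

0.5417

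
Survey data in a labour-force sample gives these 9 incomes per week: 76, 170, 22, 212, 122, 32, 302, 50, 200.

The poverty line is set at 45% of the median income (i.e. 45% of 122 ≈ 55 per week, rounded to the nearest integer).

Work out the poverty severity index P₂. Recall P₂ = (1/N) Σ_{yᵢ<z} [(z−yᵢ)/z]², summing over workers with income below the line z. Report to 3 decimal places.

Incomes under z: 22, 32, 50 (q = 3 of N = 9).
Relative gaps: (55−22)/55 = 0.6000; (55−32)/55 = 0.4182; (55−50)/55 = 0.0909.
Squared: 0.3600; 0.1749; 0.0083.
Sum = 0.543140; P₂ = 0.543140 / 9 = 0.060.

0.060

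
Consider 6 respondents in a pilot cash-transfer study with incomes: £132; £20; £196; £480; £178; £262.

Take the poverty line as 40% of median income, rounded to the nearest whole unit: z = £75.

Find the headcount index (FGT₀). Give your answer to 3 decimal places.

0.167

1 of the 6 respondents have income below £75.
H = 1/6 = 0.167.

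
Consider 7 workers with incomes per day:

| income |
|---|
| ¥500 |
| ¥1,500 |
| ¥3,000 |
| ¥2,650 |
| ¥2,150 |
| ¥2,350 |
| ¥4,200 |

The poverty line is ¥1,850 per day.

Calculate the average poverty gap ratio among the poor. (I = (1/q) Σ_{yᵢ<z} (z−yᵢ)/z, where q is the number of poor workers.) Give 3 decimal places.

Below the line: ¥500, ¥1,500 (q = 2 of N = 7).
Relative gaps: 0.7297, 0.1892; sum = 0.918919.
I averages over the q = 2 poor units only: 0.918919 / 2 = 0.459.

0.459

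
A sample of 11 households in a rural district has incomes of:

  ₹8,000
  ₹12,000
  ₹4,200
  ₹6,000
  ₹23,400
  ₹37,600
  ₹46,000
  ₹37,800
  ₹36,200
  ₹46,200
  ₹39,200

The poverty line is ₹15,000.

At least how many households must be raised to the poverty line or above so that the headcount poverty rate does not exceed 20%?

4 of the 11 households are poor, so H = 4/11 = 0.364.
A headcount ratio of at most 20% allows at most ⌊0.20 × 11⌋ = 2 poor households.
So at least 4 − 2 = 2 must be lifted.

2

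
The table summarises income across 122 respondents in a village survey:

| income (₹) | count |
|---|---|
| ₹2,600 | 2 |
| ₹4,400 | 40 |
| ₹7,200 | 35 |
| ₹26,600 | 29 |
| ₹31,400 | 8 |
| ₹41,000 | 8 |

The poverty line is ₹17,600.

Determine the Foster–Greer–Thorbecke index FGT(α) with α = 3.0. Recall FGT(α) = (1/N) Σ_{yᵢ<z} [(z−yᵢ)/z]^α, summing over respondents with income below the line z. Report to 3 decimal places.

0.208

Poor units: 2×₹2,600, 40×₹4,400, 35×₹7,200 (q = 77 of N = 122).
Shortfall ratios: (17600−2600)/17600 = 0.8523 (×2); (17600−4400)/17600 = 0.7500 (×40); (17600−7200)/17600 = 0.5909 (×35).
Raised to α = 3.0: 0.61906 (×2); 0.42188 (×40); 0.20633 (×35).
Sum = 25.334673; FGT(3.0) = 25.334673 / 122 = 0.208.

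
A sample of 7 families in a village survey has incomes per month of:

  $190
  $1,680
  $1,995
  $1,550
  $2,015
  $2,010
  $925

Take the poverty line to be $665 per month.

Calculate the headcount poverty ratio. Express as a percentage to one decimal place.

14.3%

1 of the 7 families have income below $665.
H = 1/7 = 14.3%.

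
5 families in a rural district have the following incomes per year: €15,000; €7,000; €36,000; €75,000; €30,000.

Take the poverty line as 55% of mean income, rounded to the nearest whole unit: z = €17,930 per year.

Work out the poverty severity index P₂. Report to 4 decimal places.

Poor units: €7,000, €15,000 (q = 2 of N = 5).
Shortfall ratios: (17930−7000)/17930 = 0.6096; (17930−15000)/17930 = 0.1634.
Squared: 0.3716; 0.0267.
Sum = 0.398307; P₂ = 0.398307 / 5 = 0.0797.

0.0797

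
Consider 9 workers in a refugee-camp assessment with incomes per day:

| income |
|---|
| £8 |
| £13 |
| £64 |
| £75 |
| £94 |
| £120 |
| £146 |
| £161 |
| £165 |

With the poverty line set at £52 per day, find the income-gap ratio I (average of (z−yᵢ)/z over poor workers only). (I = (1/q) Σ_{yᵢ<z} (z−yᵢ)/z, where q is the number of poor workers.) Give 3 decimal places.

Below the line: £8, £13 (q = 2 of N = 9).
Shortfall ratios (z−y)/z: 0.8462, 0.7500; sum = 1.596154.
I averages over the q = 2 poor units only: 1.596154 / 2 = 0.798.

0.798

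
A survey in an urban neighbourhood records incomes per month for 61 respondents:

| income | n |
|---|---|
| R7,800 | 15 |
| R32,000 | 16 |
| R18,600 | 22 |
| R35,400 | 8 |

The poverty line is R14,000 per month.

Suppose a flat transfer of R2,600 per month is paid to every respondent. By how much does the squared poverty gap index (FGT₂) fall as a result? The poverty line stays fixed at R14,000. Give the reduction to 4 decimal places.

Before: below the line — 15×R7,800; squared poverty gap index (FGT₂) = 0.048227.
After the R2,600 transfer: below the line — 15×R10,400; squared poverty gap index (FGT₂) = 0.016260.
Reduction = 0.048227 − 0.016260 = 0.0320.

0.0320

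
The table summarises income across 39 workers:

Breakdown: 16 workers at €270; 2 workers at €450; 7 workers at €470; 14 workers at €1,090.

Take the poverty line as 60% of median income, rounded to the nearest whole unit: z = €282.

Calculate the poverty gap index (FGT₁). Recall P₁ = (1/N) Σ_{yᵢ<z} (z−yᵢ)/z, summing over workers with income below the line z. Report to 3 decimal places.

0.017

Incomes under z: 16×€270 (q = 16 of N = 39).
Gap ratios (z−y)/z: (282−270)/282 = 0.0426 (×16).
Σ = 0.680851. Dividing by the full population N = 39 gives P₁ = 0.017.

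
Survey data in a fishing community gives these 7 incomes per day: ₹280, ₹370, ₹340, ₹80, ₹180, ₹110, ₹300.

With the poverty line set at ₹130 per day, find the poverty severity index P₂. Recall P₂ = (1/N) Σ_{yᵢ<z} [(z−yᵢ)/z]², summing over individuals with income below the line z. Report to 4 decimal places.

Incomes under z: ₹80, ₹110 (q = 2 of N = 7).
Normalized shortfalls: (130−80)/130 = 0.3846; (130−110)/130 = 0.1538.
Squared: 0.1479; 0.0237.
Sum = 0.171598; P₂ = 0.171598 / 7 = 0.0245.

0.0245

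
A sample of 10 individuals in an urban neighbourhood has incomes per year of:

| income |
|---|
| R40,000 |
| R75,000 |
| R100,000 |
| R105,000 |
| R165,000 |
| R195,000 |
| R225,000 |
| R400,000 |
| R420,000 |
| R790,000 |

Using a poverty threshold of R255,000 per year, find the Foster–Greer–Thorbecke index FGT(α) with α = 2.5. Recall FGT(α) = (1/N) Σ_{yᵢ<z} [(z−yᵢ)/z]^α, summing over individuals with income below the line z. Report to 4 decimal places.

Poor units: R40,000, R75,000, R100,000, R105,000, R165,000, R195,000, R225,000 (q = 7 of N = 10).
Shortfall ratios: (255000−40000)/255000 = 0.8431; (255000−75000)/255000 = 0.7059; (255000−100000)/255000 = 0.6078; (255000−105000)/255000 = 0.5882; (255000−165000)/255000 = 0.3529; (255000−195000)/255000 = 0.2353; (255000−225000)/255000 = 0.1176.
Raised to α = 2.5: 0.65275; 0.41863; 0.28806; 0.26539; 0.07400; 0.02686; 0.00475.
Sum = 1.730428; FGT(2.5) = 1.730428 / 10 = 0.1730.

0.1730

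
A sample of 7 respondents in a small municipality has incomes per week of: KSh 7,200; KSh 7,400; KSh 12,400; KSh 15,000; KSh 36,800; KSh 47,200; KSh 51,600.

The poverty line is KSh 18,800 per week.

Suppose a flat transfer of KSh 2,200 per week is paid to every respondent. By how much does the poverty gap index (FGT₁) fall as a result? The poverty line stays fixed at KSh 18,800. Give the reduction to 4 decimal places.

Before: below the line — KSh 7,200, KSh 7,400, KSh 12,400, KSh 15,000; poverty gap index (FGT₁) = 0.252280.
After the KSh 2,200 transfer: below the line — KSh 9,400, KSh 9,600, KSh 14,600, KSh 17,200; poverty gap index (FGT₁) = 0.185410.
Reduction = 0.252280 − 0.185410 = 0.0669.

0.0669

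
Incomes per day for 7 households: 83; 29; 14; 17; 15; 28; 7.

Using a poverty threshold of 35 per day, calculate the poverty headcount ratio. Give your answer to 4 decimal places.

6 of the 7 households have income below 35.
H = 6/7 = 0.8571.

0.8571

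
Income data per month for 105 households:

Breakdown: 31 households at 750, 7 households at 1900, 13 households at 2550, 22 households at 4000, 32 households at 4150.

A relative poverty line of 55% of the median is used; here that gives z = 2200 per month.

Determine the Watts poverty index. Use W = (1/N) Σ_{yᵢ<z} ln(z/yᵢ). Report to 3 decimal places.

0.327

Poor units: 31×750, 7×1900 (q = 38 of N = 105).
Log gaps: ln(2200/750) = 1.0761 (×31); ln(2200/1900) = 0.1466 (×7).
W = 34.386547 / 105 = 0.327.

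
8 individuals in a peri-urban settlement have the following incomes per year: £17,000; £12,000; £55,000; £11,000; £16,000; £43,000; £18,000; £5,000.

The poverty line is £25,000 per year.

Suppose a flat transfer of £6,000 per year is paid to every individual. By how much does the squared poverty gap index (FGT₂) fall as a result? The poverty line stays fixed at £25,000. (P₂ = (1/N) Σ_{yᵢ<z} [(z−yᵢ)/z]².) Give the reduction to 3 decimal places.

0.127

Before: below the line — £5,000, £11,000, £12,000, £16,000, £17,000, £18,000; squared poverty gap index (FGT₂) = 0.19180.
After the £6,000 transfer: below the line — £11,000, £17,000, £18,000, £22,000, £23,000, £24,000; squared poverty gap index (FGT₂) = 0.06460.
Reduction = 0.19180 − 0.06460 = 0.127.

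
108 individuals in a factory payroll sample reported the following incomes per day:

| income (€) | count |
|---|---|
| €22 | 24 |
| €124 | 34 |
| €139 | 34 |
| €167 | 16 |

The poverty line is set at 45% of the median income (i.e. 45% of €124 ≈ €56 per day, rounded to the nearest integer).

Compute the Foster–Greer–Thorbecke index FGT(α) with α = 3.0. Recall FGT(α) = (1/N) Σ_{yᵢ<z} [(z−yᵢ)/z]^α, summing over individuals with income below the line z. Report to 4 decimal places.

0.0497

Below the line: 24×€22 (q = 24 of N = 108).
Gap ratios (z−y)/z: (56−22)/56 = 0.6071 (×24).
Raised to α = 3.0: 0.22381 (×24).
Sum = 5.371356; FGT(3.0) = 5.371356 / 108 = 0.0497.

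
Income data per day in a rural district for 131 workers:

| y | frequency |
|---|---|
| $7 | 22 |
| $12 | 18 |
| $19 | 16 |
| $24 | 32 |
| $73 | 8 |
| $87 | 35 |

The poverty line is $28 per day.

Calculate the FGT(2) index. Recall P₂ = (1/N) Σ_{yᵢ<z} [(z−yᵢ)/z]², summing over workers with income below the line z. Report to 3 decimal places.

0.157

Below z: 22×$7, 18×$12, 16×$19, 32×$24 (q = 88 of N = 131).
Gap ratios (z−y)/z: (28−7)/28 = 0.7500 (×22); (28−12)/28 = 0.5714 (×18); (28−19)/28 = 0.3214 (×16); (28−24)/28 = 0.1429 (×32).
Squared: 0.5625 (×22); 0.3265 (×18); 0.1033 (×16); 0.0204 (×32).
Sum = 20.558673; P₂ = 20.558673 / 131 = 0.157.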